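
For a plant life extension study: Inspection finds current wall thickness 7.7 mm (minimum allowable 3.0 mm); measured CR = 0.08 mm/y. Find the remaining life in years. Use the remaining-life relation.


Apply the remaining-life relation: RL = (t_current − t_min) / CR
RL = (7.7 − 3.0) / 0.08 = 4.7 / 0.08 = 58.8 years

58.8 years


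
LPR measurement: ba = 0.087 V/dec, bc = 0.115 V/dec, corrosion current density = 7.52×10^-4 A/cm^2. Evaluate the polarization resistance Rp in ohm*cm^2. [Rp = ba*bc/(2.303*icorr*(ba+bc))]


Apply the Stern-Geary equation: Rp = ba*bc / (2.303*icorr*(ba+bc))
ba*bc = 0.087*0.115 = 0.010005
ba+bc = 0.202; 2.303*icorr*(ba+bc) = 2.303*7.52×10^-4*0.202 = 3.4983491×10^-4
Rp = 0.010005 / 3.4983491×10^-4 = 28.6 ohm*cm^2

28.6 ohm*cm^2


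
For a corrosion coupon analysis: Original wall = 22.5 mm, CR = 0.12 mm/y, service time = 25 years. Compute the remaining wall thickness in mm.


Remaining wall = original − CR × time
t = 22.5 − 0.12*25 = 22.5 − 3.0 = 19.5 mm

19.5 mm


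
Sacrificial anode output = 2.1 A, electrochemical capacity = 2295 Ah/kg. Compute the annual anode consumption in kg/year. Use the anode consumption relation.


Annual consumption = current * hours per year / capacity
Rate = 2.1 * 8760 / 2295 = 8.0 kg/year

8.0 kg/year


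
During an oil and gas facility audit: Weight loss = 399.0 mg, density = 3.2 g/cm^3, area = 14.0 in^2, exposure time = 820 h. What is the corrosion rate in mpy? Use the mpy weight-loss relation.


Apply the mpy weight-loss relation: CR = 534 * W / (D * A * T)
Numerator: 534 * 399.0 = 213066.0
Denominator: 3.2 * 14.0 * 820 = 36736.0
CR = 213066.0 / 36736.0 = 5.79992 mpy

5.79992 mpy


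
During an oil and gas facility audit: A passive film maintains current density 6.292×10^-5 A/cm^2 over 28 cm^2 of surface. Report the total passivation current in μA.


I = i_pass * A, then convert A → μA (×10^6)
I = 6.292×10^-5 * 28 * 10^6 = 1761.76 μA

1761.76 μA


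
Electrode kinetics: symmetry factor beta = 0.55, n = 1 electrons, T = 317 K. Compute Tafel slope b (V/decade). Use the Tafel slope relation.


Apply the Tafel slope relation: b = 2.303*R*T/(beta*n*F)
Numerator: 2.303 * 8.314 * 317 = 6069.64
Denominator: 0.55 * 1 * 96485 = 53066.75
b = 6069.64 / 53066.75 = 0.114 V/decade

0.114 V/decade


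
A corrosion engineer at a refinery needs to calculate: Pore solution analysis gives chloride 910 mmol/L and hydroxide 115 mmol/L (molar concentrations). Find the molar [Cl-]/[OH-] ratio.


Threshold parameter = [Cl-] / [OH-] (molar basis; both in mmol/L, so units cancel)
Ratio = 910 / 115 = 7.91

7.91


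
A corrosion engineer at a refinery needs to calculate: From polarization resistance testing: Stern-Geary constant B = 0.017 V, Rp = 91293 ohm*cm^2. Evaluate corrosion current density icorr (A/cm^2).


Apply the Stern-Geary relation: icorr = B / Rp
icorr = 0.017 / 91293 = 1.862×10^-7 A/cm^2

1.862×10^-7 A/cm^2


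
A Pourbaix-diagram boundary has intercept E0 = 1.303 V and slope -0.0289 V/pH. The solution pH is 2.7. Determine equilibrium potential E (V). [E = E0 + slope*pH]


Apply the Pourbaix line equation: E = E0 + slope*pH
E = 1.303 + (-0.0289)*2.7 = 1.303 + (-0.07803) = 1.22497 V
Rounded to 3 decimal places: E = 1.225 V

1.225 V


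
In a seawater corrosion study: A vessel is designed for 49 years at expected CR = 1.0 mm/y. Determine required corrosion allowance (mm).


Corrosion allowance = CR × design life
CA = 1.0 * 49 = 49.0 mm

49.0 mm


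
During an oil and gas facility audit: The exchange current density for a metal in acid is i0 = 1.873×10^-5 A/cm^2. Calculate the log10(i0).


i0 = 1.873×10^-5 A/cm^2
log10(i0) = -4.727

-4.727


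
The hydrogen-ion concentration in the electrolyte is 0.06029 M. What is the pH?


pH = −log10[H+]
pH = −log10(0.06029) = 1.22

1.22


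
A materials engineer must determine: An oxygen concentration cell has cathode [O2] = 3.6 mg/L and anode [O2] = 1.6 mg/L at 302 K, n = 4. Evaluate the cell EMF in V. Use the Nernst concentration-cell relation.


Apply the Nernst concentration-cell relation: E = (RT/nF)*ln(C_cathode/C_anode)
RT/nF = 8.314*302/(4*96485) = 0.00650575 V
ln(3.6/1.6) = 0.81093
E = 0.00650575 * 0.81093 = 0.00528 V

0.00528 V


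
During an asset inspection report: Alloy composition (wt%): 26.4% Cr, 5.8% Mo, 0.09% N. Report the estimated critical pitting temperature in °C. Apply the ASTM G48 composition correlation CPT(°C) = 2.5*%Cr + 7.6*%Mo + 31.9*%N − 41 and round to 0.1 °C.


Apply the ASTM G48 empirical CPT estimate: CPT(°C) = 2.5*%Cr + 7.6*%Mo + 31.9*%N − 41
2.5*26.4 = 66; 7.6*5.8 = 44.08; 31.9*0.09 = 2.871
CPT = 66 + 44.08 + 2.871 − 41 = 71.951 °C
Rounded to 0.1 °C: CPT ≈ 72.0 °C

72.0 °C


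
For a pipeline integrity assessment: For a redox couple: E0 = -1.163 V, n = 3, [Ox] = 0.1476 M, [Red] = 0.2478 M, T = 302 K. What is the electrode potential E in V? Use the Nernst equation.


Apply the Nernst equation: E = E0 + (RT/nF)*ln([Ox]/[Red])
Step 1: RT/nF = 8.314*302/(3*96485) = 0.00867433 V
Step 2: [Ox]/[Red] = 0.1476/0.2478 = 0.595642
Step 3: ln(0.595642) = -0.518115
Step 4: correction = 0.00867433 * -0.518115 = -0.004 V
E = -1.163 + -0.004 = -1.167 V

-1.167 V


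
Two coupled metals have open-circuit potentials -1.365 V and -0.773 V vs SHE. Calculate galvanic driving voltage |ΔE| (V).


Driving voltage is the absolute potential difference.
|ΔE| = |-1.365 − (-0.773)| = 0.592 V

0.592 V


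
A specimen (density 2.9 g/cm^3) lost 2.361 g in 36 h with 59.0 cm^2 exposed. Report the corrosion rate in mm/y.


Apply the mm/y weight-loss relation: CR = 87600 * W / (D * A * T)
Numerator: 87600 * 2.361 = 206823.6
Denominator: 2.9 * 59.0 * 36 = 6159.6
CR = 206823.6 / 6159.6 = 33.5774 mm/y

33.5774 mm/y


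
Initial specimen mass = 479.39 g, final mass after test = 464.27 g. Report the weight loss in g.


Weight loss = initial − final
WL = 479.39 − 464.27 = 15.12 g

15.12 g


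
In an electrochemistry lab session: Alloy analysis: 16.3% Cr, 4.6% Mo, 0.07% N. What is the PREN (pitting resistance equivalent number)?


Apply the PREN formula: PREN = Cr + 3.3*Mo + 16*N
PREN = 16.3 + 3.3*4.6 + 16*0.07
PREN = 16.3 + 15.18 + 1.12 = 32.6

32.6


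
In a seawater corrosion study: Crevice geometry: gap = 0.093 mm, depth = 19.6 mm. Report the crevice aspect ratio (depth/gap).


Aspect ratio = depth / gap
Ratio = 19.6 / 0.093 = 210.8

210.8


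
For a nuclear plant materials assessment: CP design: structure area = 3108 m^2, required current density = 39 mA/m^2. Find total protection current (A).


I = area * current density, then convert mA → A (÷1000)
I = 3108 * 39 / 1000 = 121.21 A

121.21 A


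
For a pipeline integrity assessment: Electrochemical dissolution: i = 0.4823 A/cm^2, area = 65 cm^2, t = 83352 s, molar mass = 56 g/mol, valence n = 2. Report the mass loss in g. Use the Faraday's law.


Apply Faraday's law: m = i*A*t*M / (n*F)
Total charge passed Q = i*A*t = 0.4823*65*83352 = 2613043.524 C
m = Q*M/(n*F) = 2613043.524*56/(2*96485) = 758.3067 g

758.3067 g


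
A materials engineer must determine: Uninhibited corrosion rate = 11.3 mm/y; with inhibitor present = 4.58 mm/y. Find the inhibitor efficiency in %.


Apply the inhibitor-efficiency definition: IE = (CR_blank − CR_inh)/CR_blank × 100
IE = (11.3 − 4.58) / 11.3 × 100
IE = 6.72 / 11.3 × 100 = 59.5 %

59.5 %


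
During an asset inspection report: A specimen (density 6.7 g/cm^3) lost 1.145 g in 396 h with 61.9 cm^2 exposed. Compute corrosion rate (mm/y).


Apply the mm/y weight-loss relation: CR = 87600 * W / (D * A * T)
Numerator: 87600 * 1.145 = 100302.0
Denominator: 6.7 * 61.9 * 396 = 164233.08
CR = 100302.0 / 164233.08 = 0.61073 mm/y

0.61073 mm/y


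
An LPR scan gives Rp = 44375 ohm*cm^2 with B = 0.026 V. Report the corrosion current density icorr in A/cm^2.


Apply the Stern-Geary relation: icorr = B / Rp
icorr = 0.026 / 44375 = 5.859×10^-7 A/cm^2

5.859×10^-7 A/cm^2


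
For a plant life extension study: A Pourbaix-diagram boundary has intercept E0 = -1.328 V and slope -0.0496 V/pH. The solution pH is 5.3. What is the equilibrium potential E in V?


Apply the Pourbaix line equation: E = E0 + slope*pH
E = -1.328 + (-0.0496)*5.3 = -1.328 + (-0.26288) = -1.59088 V
Rounded to 4 decimal places: E = -1.5909 V

-1.5909 V


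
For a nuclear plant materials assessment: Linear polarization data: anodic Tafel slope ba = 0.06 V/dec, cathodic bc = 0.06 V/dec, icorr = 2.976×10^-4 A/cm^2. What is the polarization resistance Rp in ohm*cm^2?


Apply the Stern-Geary equation: Rp = ba*bc / (2.303*icorr*(ba+bc))
ba*bc = 0.06*0.06 = 0.0036
ba+bc = 0.12; 2.303*icorr*(ba+bc) = 2.303*2.976×10^-4*0.12 = 8.2244736×10^-5
Rp = 0.0036 / 8.2244736×10^-5 = 43.8 ohm*cm^2

43.8 ohm*cm^2


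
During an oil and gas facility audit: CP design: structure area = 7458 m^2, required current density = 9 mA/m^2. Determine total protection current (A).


I = area * current density, then convert mA → A (÷1000)
I = 7458 * 9 / 1000 = 67.12 A

67.12 A


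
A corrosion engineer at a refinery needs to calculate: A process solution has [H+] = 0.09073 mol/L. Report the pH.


pH = −log10[H+]
pH = −log10(0.09073) = 1.04

1.04


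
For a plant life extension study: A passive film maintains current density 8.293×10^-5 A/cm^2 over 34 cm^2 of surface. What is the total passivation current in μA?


I = i_pass * A, then convert A → μA (×10^6)
I = 8.293×10^-5 * 34 * 10^6 = 2819.62 μA

2819.62 μA


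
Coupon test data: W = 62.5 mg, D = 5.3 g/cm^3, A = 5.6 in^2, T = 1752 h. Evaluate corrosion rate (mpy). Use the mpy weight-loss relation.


Apply the mpy weight-loss relation: CR = 534 * W / (D * A * T)
Numerator: 534 * 62.5 = 33375.0
Denominator: 5.3 * 5.6 * 1752 = 51999.36
CR = 33375.0 / 51999.36 = 0.642 mpy

0.642 mpy


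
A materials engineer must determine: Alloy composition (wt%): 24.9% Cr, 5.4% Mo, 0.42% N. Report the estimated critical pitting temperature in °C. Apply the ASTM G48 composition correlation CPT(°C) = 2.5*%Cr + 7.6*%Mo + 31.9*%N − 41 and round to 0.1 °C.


Apply the ASTM G48 empirical CPT estimate: CPT(°C) = 2.5*%Cr + 7.6*%Mo + 31.9*%N − 41
2.5*24.9 = 62.25; 7.6*5.4 = 41.04; 31.9*0.42 = 13.398
CPT = 62.25 + 41.04 + 13.398 − 41 = 75.688 °C
Rounded to 0.1 °C: CPT ≈ 75.7 °C

75.7 °C


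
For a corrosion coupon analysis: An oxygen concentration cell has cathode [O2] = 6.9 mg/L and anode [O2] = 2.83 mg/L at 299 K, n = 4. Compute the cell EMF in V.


Apply the Nernst concentration-cell relation: E = (RT/nF)*ln(C_cathode/C_anode)
RT/nF = 8.314*299/(4*96485) = 0.00644112 V
ln(6.9/2.83) = 0.89124
E = 0.00644112 * 0.89124 = 0.00574 V

0.00574 V


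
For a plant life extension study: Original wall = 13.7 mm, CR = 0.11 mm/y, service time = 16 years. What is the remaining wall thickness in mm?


Remaining wall = original − CR × time
t = 13.7 − 0.11*16 = 13.7 − 1.76 = 11.94 mm

11.94 mm


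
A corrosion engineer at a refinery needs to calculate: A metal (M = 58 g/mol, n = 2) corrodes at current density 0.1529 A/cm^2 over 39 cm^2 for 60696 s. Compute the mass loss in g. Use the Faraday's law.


Apply Faraday's law: m = i*A*t*M / (n*F)
Total charge passed Q = i*A*t = 0.1529*39*60696 = 361936.3176 C
m = Q*M/(n*F) = 361936.3176*58/(2*96485) = 108.7853 g

108.7853 g


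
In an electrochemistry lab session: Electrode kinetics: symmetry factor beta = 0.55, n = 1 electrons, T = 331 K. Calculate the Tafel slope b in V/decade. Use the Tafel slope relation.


Apply the Tafel slope relation: b = 2.303*R*T/(beta*n*F)
Numerator: 2.303 * 8.314 * 331 = 6337.7
Denominator: 0.55 * 1 * 96485 = 53066.75
b = 6337.7 / 53066.75 = 0.119 V/decade

0.119 V/decade


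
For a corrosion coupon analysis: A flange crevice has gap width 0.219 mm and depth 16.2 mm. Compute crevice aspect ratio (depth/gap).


Aspect ratio = depth / gap
Ratio = 16.2 / 0.219 = 74.0

74.0


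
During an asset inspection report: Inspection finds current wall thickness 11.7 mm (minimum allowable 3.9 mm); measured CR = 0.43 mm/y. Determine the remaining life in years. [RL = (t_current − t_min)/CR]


Apply the remaining-life relation: RL = (t_current − t_min) / CR
RL = (11.7 − 3.9) / 0.43 = 7.8 / 0.43 = 18.1 years

18.1 years


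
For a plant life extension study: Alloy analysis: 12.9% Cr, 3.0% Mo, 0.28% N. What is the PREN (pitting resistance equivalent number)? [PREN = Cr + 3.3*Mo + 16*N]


Apply the PREN formula: PREN = Cr + 3.3*Mo + 16*N
PREN = 12.9 + 3.3*3.0 + 16*0.28
PREN = 12.9 + 9.9 + 4.48 = 27.28

27.28


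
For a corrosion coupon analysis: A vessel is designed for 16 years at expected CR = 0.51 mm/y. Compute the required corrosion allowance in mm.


Corrosion allowance = CR × design life
CA = 0.51 * 16 = 8.16 mm

8.16 mm


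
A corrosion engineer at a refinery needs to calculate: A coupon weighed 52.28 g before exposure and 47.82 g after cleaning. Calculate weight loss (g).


Weight loss = initial − final
WL = 52.28 − 47.82 = 4.46 g

4.46 g


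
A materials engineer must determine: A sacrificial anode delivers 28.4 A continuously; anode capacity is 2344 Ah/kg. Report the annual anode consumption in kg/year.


Annual consumption = current * hours per year / capacity
Rate = 28.4 * 8760 / 2344 = 106.1 kg/year

106.1 kg/year


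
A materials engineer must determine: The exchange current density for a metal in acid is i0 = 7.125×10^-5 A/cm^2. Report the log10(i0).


i0 = 7.125×10^-5 A/cm^2
log10(i0) = -4.147

-4.147


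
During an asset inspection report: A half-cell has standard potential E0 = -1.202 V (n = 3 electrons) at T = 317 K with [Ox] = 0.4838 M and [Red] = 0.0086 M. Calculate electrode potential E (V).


Apply the Nernst equation: E = E0 + (RT/nF)*ln([Ox]/[Red])
Step 1: RT/nF = 8.314*317/(3*96485) = 0.00910517 V
Step 2: [Ox]/[Red] = 0.4838/0.0086 = 56.255814
Step 3: ln(56.255814) = 4.029909
Step 4: correction = 0.00910517 * 4.029909 = 0.0367 V
E = -1.202 + 0.0367 = -1.1653 V

-1.1653 V


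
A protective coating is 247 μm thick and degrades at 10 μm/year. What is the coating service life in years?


Service life = thickness / degradation rate
Life = 247 / 10 = 24.7 years

24.7 years


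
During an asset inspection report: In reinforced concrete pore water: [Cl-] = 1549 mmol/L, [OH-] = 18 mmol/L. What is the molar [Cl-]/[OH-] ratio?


Threshold parameter = [Cl-] / [OH-] (molar basis; both in mmol/L, so units cancel)
Ratio = 1549 / 18 = 86.06

86.06


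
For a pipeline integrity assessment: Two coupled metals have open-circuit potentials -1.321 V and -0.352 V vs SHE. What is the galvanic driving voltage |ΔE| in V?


Driving voltage is the absolute potential difference.
|ΔE| = |-1.321 − (-0.352)| = 0.969 V

0.969 V


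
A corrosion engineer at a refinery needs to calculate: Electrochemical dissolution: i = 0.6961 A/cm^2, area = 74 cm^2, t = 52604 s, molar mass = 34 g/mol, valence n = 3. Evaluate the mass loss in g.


Apply Faraday's law: m = i*A*t*M / (n*F)
Total charge passed Q = i*A*t = 0.6961*74*52604 = 2709705.6856 C
m = Q*M/(n*F) = 2709705.6856*34/(3*96485) = 318.2878 g

318.2878 g


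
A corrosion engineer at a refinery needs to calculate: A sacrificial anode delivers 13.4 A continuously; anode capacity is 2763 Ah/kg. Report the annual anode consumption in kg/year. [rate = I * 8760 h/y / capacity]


Annual consumption = current * hours per year / capacity
Rate = 13.4 * 8760 / 2763 = 42.5 kg/year

42.5 kg/year


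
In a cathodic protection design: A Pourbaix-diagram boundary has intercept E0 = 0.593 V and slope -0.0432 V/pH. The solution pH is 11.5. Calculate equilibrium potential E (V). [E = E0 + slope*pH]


Apply the Pourbaix line equation: E = E0 + slope*pH
E = 0.593 + (-0.0432)*11.5 = 0.593 + (-0.4968) = 0.0962 V
Rounded to 4 decimal places: E = 0.0962 V

0.0962 V


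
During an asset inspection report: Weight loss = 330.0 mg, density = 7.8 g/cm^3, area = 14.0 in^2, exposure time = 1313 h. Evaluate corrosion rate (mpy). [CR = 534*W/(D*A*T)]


Apply the mpy weight-loss relation: CR = 534 * W / (D * A * T)
Numerator: 534 * 330.0 = 176220.0
Denominator: 7.8 * 14.0 * 1313 = 143379.6
CR = 176220.0 / 143379.6 = 1.229 mpy

1.229 mpy


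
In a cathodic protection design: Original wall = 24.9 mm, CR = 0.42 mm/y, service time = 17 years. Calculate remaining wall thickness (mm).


Remaining wall = original − CR × time
t = 24.9 − 0.42*17 = 24.9 − 7.14 = 17.76 mm

17.76 mm


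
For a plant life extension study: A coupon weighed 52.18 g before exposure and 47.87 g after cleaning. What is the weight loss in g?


Weight loss = initial − final
WL = 52.18 − 47.87 = 4.31 g

4.31 g


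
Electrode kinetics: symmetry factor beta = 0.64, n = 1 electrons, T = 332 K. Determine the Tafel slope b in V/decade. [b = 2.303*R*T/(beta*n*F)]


Apply the Tafel slope relation: b = 2.303*R*T/(beta*n*F)
Numerator: 2.303 * 8.314 * 332 = 6356.85
Denominator: 0.64 * 1 * 96485 = 61750.4
b = 6356.85 / 61750.4 = 0.103 V/decade

0.103 V/decade


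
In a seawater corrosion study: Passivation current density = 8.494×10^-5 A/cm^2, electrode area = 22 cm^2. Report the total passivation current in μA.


I = i_pass * A, then convert A → μA (×10^6)
I = 8.494×10^-5 * 22 * 10^6 = 1868.68 μA

1868.68 μA


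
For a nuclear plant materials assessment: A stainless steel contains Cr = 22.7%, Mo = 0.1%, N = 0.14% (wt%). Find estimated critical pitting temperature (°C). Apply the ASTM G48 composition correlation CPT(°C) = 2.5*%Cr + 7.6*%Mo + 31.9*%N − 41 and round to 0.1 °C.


Apply the ASTM G48 empirical CPT estimate: CPT(°C) = 2.5*%Cr + 7.6*%Mo + 31.9*%N − 41
2.5*22.7 = 56.75; 7.6*0.1 = 0.76; 31.9*0.14 = 4.466
CPT = 56.75 + 0.76 + 4.466 − 41 = 20.976 °C
Rounded to 0.1 °C: CPT ≈ 21.0 °C

21.0 °C


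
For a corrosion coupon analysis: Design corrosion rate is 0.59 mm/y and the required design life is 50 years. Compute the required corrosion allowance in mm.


Corrosion allowance = CR × design life
CA = 0.59 * 50 = 29.5 mm

29.5 mm


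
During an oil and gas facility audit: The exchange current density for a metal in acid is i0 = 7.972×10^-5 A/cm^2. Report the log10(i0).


i0 = 7.972×10^-5 A/cm^2
log10(i0) = -4.098

-4.098


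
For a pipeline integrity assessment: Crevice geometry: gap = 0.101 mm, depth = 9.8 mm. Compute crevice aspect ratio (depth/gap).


Aspect ratio = depth / gap
Ratio = 9.8 / 0.101 = 97.0

97.0


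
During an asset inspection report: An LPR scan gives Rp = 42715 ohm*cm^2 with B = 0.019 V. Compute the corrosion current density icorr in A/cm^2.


Apply the Stern-Geary relation: icorr = B / Rp
icorr = 0.019 / 42715 = 4.448×10^-7 A/cm^2

4.448×10^-7 A/cm^2


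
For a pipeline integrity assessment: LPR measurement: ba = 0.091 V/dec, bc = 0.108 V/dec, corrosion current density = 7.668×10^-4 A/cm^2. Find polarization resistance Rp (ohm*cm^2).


Apply the Stern-Geary equation: Rp = ba*bc / (2.303*icorr*(ba+bc))
ba*bc = 0.091*0.108 = 0.009828
ba+bc = 0.199; 2.303*icorr*(ba+bc) = 2.303*7.668×10^-4*0.199 = 3.5142214×10^-4
Rp = 0.009828 / 3.5142214×10^-4 = 28.0 ohm*cm^2

28.0 ohm*cm^2


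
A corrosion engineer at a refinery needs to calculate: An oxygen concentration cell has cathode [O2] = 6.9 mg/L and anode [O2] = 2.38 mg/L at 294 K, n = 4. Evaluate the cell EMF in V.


Apply the Nernst concentration-cell relation: E = (RT/nF)*ln(C_cathode/C_anode)
RT/nF = 8.314*294/(4*96485) = 0.00633341 V
ln(6.9/2.38) = 1.06442
E = 0.00633341 * 1.06442 = 0.00674 V

0.00674 V


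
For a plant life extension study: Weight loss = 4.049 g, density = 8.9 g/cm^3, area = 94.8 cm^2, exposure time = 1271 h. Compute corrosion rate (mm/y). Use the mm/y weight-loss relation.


Apply the mm/y weight-loss relation: CR = 87600 * W / (D * A * T)
Numerator: 87600 * 4.049 = 354692.4
Denominator: 8.9 * 94.8 * 1271 = 1072368.12
CR = 354692.4 / 1072368.12 = 0.330756 mm/y

0.330756 mm/y


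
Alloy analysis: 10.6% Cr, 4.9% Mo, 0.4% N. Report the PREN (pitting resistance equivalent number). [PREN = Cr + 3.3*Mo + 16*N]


Apply the PREN formula: PREN = Cr + 3.3*Mo + 16*N
PREN = 10.6 + 3.3*4.9 + 16*0.4
PREN = 10.6 + 16.17 + 6.4 = 33.17

33.17


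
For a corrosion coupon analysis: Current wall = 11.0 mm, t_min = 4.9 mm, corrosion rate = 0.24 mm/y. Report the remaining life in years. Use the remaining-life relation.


Apply the remaining-life relation: RL = (t_current − t_min) / CR
RL = (11.0 − 4.9) / 0.24 = 6.1 / 0.24 = 25.4 years

25.4 years


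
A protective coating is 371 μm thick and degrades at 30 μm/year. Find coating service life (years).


Service life = thickness / degradation rate
Life = 371 / 30 = 12.4 years

12.4 years


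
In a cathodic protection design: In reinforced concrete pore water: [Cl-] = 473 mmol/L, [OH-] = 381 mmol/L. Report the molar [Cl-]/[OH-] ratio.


Threshold parameter = [Cl-] / [OH-] (molar basis; both in mmol/L, so units cancel)
Ratio = 473 / 381 = 1.24

1.24


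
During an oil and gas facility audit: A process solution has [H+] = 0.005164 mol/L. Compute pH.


pH = −log10[H+]
pH = −log10(0.005164) = 2.29

2.29


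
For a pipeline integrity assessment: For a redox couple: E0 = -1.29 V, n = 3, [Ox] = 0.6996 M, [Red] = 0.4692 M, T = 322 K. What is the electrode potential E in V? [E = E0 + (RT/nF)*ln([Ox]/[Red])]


Apply the Nernst equation: E = E0 + (RT/nF)*ln([Ox]/[Red])
Step 1: RT/nF = 8.314*322/(3*96485) = 0.00924879 V
Step 2: [Ox]/[Red] = 0.6996/0.4692 = 1.491049
Step 3: ln(1.491049) = 0.39948
Step 4: correction = 0.00924879 * 0.39948 = 0.004 V
E = -1.29 + 0.004 = -1.286 V

-1.286 V


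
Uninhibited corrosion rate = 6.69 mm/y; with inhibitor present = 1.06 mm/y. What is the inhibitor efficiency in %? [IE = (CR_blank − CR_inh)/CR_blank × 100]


Apply the inhibitor-efficiency definition: IE = (CR_blank − CR_inh)/CR_blank × 100
IE = (6.69 − 1.06) / 6.69 × 100
IE = 5.63 / 6.69 × 100 = 84.2 %

84.2 %


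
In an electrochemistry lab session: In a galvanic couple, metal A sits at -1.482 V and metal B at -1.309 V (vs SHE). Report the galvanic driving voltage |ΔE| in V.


Driving voltage is the absolute potential difference.
|ΔE| = |-1.482 − (-1.309)| = 0.173 V

0.173 V


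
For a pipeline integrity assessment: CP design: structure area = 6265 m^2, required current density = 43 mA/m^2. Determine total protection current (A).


I = area * current density, then convert mA → A (÷1000)
I = 6265 * 43 / 1000 = 269.4 A

269.4 A


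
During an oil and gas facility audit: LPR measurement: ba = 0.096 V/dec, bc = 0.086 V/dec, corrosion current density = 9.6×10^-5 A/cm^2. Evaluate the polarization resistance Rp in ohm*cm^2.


Apply the Stern-Geary equation: Rp = ba*bc / (2.303*icorr*(ba+bc))
ba*bc = 0.096*0.086 = 0.008256
ba+bc = 0.182; 2.303*icorr*(ba+bc) = 2.303*9.6×10^-5*0.182 = 4.0238016×10^-5
Rp = 0.008256 / 4.0238016×10^-5 = 205.2 ohm*cm^2

205.2 ohm*cm^2


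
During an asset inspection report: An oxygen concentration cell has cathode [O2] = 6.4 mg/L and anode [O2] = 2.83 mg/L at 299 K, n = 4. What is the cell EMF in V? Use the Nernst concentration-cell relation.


Apply the Nernst concentration-cell relation: E = (RT/nF)*ln(C_cathode/C_anode)
RT/nF = 8.314*299/(4*96485) = 0.00644112 V
ln(6.4/2.83) = 0.81602
E = 0.00644112 * 0.81602 = 0.00526 V

0.00526 V


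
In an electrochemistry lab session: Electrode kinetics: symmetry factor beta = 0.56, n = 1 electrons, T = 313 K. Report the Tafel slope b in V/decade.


Apply the Tafel slope relation: b = 2.303*R*T/(beta*n*F)
Numerator: 2.303 * 8.314 * 313 = 5993.06
Denominator: 0.56 * 1 * 96485 = 54031.6
b = 5993.06 / 54031.6 = 0.1109 V/decade

0.1109 V/decade


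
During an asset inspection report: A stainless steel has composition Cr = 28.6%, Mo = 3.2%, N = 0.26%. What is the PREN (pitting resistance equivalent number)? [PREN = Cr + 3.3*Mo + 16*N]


Apply the PREN formula: PREN = Cr + 3.3*Mo + 16*N
PREN = 28.6 + 3.3*3.2 + 16*0.26
PREN = 28.6 + 10.56 + 4.16 = 43.32

43.32


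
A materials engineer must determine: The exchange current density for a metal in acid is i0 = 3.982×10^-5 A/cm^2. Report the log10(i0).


i0 = 3.982×10^-5 A/cm^2
log10(i0) = -4.4

-4.4


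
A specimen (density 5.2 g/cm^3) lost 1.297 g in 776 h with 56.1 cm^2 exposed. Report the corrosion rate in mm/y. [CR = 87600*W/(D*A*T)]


Apply the mm/y weight-loss relation: CR = 87600 * W / (D * A * T)
Numerator: 87600 * 1.297 = 113617.2
Denominator: 5.2 * 56.1 * 776 = 226374.72
CR = 113617.2 / 226374.72 = 0.5019 mm/y

0.5019 mm/y


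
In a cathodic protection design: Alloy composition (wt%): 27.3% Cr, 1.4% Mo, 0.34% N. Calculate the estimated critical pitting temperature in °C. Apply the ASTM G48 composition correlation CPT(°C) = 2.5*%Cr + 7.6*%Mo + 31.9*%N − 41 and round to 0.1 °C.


Apply the ASTM G48 empirical CPT estimate: CPT(°C) = 2.5*%Cr + 7.6*%Mo + 31.9*%N − 41
2.5*27.3 = 68.25; 7.6*1.4 = 10.64; 31.9*0.34 = 10.846
CPT = 68.25 + 10.64 + 10.846 − 41 = 48.736 °C
Rounded to 0.1 °C: CPT ≈ 48.7 °C

48.7 °C


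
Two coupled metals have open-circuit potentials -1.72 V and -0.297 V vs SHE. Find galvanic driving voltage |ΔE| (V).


Driving voltage is the absolute potential difference.
|ΔE| = |-1.72 − (-0.297)| = 1.423 V

1.423 V


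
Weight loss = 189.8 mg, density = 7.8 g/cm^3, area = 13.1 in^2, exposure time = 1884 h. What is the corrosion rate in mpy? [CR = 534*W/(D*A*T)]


Apply the mpy weight-loss relation: CR = 534 * W / (D * A * T)
Numerator: 534 * 189.8 = 101353.2
Denominator: 7.8 * 13.1 * 1884 = 192507.12
CR = 101353.2 / 192507.12 = 0.52649 mpy

0.52649 mpy


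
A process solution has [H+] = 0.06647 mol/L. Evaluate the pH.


pH = −log10[H+]
pH = −log10(0.06647) = 1.18

1.18


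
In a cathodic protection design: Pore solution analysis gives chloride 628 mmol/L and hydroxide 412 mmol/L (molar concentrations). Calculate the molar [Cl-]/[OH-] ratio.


Threshold parameter = [Cl-] / [OH-] (molar basis; both in mmol/L, so units cancel)
Ratio = 628 / 412 = 1.52

1.52


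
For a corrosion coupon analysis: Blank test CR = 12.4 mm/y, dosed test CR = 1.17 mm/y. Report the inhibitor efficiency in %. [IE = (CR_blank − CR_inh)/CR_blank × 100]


Apply the inhibitor-efficiency definition: IE = (CR_blank − CR_inh)/CR_blank × 100
IE = (12.4 − 1.17) / 12.4 × 100
IE = 11.23 / 12.4 × 100 = 90.6 %

90.6 %


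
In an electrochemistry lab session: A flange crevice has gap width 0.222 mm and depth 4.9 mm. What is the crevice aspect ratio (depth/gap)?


Aspect ratio = depth / gap
Ratio = 4.9 / 0.222 = 22.1

22.1


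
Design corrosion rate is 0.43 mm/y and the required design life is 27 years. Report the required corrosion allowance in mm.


Corrosion allowance = CR × design life
CA = 0.43 * 27 = 11.61 mm

11.61 mm


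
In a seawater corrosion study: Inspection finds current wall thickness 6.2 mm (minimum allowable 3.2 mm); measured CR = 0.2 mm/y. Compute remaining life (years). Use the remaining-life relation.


Apply the remaining-life relation: RL = (t_current − t_min) / CR
RL = (6.2 − 3.2) / 0.2 = 3.0 / 0.2 = 15.0 years

15.0 years


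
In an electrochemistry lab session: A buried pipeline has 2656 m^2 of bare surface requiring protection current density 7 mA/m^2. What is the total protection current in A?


I = area * current density, then convert mA → A (÷1000)
I = 2656 * 7 / 1000 = 18.59 A

18.59 A


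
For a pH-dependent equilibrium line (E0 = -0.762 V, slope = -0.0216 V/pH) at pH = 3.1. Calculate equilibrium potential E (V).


Apply the Pourbaix line equation: E = E0 + slope*pH
E = -0.762 + (-0.0216)*3.1 = -0.762 + (-0.06696) = -0.82896 V
Rounded to 3 decimal places: E = -0.829 V

-0.829 V


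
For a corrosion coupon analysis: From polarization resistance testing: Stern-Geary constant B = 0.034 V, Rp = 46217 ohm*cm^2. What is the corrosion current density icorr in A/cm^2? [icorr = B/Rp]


Apply the Stern-Geary relation: icorr = B / Rp
icorr = 0.034 / 46217 = 7.357×10^-7 A/cm^2

7.357×10^-7 A/cm^2


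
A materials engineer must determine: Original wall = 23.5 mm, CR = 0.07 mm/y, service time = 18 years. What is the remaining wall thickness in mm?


Remaining wall = original − CR × time
t = 23.5 − 0.07*18 = 23.5 − 1.26 = 22.24 mm

22.24 mm


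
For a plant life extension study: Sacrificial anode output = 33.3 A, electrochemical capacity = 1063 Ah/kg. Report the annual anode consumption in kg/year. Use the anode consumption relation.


Annual consumption = current * hours per year / capacity
Rate = 33.3 * 8760 / 1063 = 274.4 kg/year

274.4 kg/year


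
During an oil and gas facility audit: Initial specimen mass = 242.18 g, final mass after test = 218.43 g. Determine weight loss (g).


Weight loss = initial − final
WL = 242.18 − 218.43 = 23.75 g

23.75 g


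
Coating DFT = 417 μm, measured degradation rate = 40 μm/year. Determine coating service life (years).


Service life = thickness / degradation rate
Life = 417 / 40 = 10.4 years

10.4 years


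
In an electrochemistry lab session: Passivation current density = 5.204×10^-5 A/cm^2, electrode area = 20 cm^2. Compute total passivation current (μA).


I = i_pass * A, then convert A → μA (×10^6)
I = 5.204×10^-5 * 20 * 10^6 = 1040.8 μA

1040.8 μA


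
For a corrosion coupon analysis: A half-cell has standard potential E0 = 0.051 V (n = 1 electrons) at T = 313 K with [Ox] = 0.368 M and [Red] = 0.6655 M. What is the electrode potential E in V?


Apply the Nernst equation: E = E0 + (RT/nF)*ln([Ox]/[Red])
Step 1: RT/nF = 8.314*313/(1*96485) = 0.02697085 V
Step 2: [Ox]/[Red] = 0.368/0.6655 = 0.552968
Step 3: ln(0.552968) = -0.592455
Step 4: correction = 0.02697085 * -0.592455 = -0.016 V
E = 0.051 + -0.016 = 0.035 V

0.035 V


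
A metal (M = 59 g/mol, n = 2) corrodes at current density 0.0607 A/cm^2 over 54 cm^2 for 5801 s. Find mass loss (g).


Apply Faraday's law: m = i*A*t*M / (n*F)
Total charge passed Q = i*A*t = 0.0607*54*5801 = 19014.5178 C
m = Q*M/(n*F) = 19014.5178*59/(2*96485) = 5.8136 g

5.8136 g


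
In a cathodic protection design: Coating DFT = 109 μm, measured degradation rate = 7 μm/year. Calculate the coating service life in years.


Service life = thickness / degradation rate
Life = 109 / 7 = 15.6 years

15.6 years


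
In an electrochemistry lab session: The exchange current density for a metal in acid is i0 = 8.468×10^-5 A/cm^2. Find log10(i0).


i0 = 8.468×10^-5 A/cm^2
log10(i0) = -4.072

-4.072


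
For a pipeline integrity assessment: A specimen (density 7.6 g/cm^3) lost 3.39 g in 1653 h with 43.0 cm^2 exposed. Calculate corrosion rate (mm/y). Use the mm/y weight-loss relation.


Apply the mm/y weight-loss relation: CR = 87600 * W / (D * A * T)
Numerator: 87600 * 3.39 = 296964.0
Denominator: 7.6 * 43.0 * 1653 = 540200.4
CR = 296964.0 / 540200.4 = 0.549729 mm/y

0.549729 mm/y


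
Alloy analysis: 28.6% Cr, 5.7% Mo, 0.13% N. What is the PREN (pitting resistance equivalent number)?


Apply the PREN formula: PREN = Cr + 3.3*Mo + 16*N
PREN = 28.6 + 3.3*5.7 + 16*0.13
PREN = 28.6 + 18.81 + 2.08 = 49.49

49.49


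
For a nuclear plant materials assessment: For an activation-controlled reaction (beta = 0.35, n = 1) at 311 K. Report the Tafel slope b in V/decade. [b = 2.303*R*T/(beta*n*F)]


Apply the Tafel slope relation: b = 2.303*R*T/(beta*n*F)
Numerator: 2.303 * 8.314 * 311 = 5954.76
Denominator: 0.35 * 1 * 96485 = 33769.75
b = 5954.76 / 33769.75 = 0.176 V/decade

0.176 V/decade


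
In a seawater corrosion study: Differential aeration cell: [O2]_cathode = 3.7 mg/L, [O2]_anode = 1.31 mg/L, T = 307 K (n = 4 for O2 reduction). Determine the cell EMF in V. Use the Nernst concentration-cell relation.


Apply the Nernst concentration-cell relation: E = (RT/nF)*ln(C_cathode/C_anode)
RT/nF = 8.314*307/(4*96485) = 0.00661346 V
ln(3.7/1.31) = 1.03831
E = 0.00661346 * 1.03831 = 0.00687 V

0.00687 V


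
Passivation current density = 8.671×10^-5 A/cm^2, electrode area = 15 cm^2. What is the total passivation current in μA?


I = i_pass * A, then convert A → μA (×10^6)
I = 8.671×10^-5 * 15 * 10^6 = 1300.65 μA

1300.65 μA


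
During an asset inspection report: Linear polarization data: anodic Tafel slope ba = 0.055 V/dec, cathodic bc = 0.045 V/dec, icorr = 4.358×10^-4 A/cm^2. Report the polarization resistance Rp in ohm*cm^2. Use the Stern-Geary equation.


Apply the Stern-Geary equation: Rp = ba*bc / (2.303*icorr*(ba+bc))
ba*bc = 0.055*0.045 = 0.002475
ba+bc = 0.1; 2.303*icorr*(ba+bc) = 2.303*4.358×10^-4*0.1 = 1.0036474×10^-4
Rp = 0.002475 / 1.0036474×10^-4 = 24.66 ohm*cm^2

24.66 ohm*cm^2


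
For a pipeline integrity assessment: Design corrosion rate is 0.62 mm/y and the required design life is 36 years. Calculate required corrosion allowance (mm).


Corrosion allowance = CR × design life
CA = 0.62 * 36 = 22.32 mm

22.32 mm


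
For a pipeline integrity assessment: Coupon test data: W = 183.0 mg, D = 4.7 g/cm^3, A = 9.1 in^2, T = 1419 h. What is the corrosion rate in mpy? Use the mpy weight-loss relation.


Apply the mpy weight-loss relation: CR = 534 * W / (D * A * T)
Numerator: 534 * 183.0 = 97722.0
Denominator: 4.7 * 9.1 * 1419 = 60690.63
CR = 97722.0 / 60690.63 = 1.61 mpy

1.61 mpy


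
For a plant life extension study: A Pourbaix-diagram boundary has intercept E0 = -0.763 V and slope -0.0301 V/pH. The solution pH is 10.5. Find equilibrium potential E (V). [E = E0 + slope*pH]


Apply the Pourbaix line equation: E = E0 + slope*pH
E = -0.763 + (-0.0301)*10.5 = -0.763 + (-0.31605) = -1.07905 V
Rounded to 4 decimal places: E = -1.0791 V

-1.0791 V


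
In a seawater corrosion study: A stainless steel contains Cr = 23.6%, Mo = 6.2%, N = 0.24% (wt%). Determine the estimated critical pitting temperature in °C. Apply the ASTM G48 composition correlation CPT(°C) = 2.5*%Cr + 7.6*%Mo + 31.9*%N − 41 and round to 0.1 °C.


Apply the ASTM G48 empirical CPT estimate: CPT(°C) = 2.5*%Cr + 7.6*%Mo + 31.9*%N − 41
2.5*23.6 = 59; 7.6*6.2 = 47.12; 31.9*0.24 = 7.656
CPT = 59 + 47.12 + 7.656 − 41 = 72.776 °C
Rounded to 0.1 °C: CPT ≈ 72.8 °C

72.8 °C


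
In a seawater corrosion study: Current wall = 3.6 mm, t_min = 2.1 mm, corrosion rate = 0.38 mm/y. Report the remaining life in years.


Apply the remaining-life relation: RL = (t_current − t_min) / CR
RL = (3.6 − 2.1) / 0.38 = 1.5 / 0.38 = 3.9 years

3.9 years


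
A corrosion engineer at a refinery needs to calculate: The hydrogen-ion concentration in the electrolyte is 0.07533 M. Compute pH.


pH = −log10[H+]
pH = −log10(0.07533) = 1.12

1.12


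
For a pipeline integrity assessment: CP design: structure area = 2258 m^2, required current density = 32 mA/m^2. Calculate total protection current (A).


I = area * current density, then convert mA → A (÷1000)
I = 2258 * 32 / 1000 = 72.26 A

72.26 A


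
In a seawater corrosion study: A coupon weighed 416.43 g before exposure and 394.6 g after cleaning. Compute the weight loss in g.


Weight loss = initial − final
WL = 416.43 − 394.6 = 21.83 g

21.83 g


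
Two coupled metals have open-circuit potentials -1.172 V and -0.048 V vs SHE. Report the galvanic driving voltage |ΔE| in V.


Driving voltage is the absolute potential difference.
|ΔE| = |-1.172 − (-0.048)| = 1.124 V

1.124 V


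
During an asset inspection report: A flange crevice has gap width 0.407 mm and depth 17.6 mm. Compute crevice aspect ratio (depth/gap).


Aspect ratio = depth / gap
Ratio = 17.6 / 0.407 = 43.2

43.2


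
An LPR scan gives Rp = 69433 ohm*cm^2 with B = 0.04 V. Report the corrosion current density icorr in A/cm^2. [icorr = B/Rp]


Apply the Stern-Geary relation: icorr = B / Rp
icorr = 0.04 / 69433 = 5.761×10^-7 A/cm^2

5.761×10^-7 A/cm^2


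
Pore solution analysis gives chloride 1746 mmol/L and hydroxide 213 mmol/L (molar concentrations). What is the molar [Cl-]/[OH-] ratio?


Threshold parameter = [Cl-] / [OH-] (molar basis; both in mmol/L, so units cancel)
Ratio = 1746 / 213 = 8.2

8.2


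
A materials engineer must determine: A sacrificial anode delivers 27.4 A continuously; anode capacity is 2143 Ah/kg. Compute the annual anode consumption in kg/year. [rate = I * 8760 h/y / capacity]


Annual consumption = current * hours per year / capacity
Rate = 27.4 * 8760 / 2143 = 112.0 kg/year

112.0 kg/year


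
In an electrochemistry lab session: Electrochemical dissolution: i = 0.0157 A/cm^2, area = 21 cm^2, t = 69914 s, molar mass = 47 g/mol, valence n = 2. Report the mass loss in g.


Apply Faraday's law: m = i*A*t*M / (n*F)
Total charge passed Q = i*A*t = 0.0157*21*69914 = 23050.6458 C
m = Q*M/(n*F) = 23050.6458*47/(2*96485) = 5.61424 g

5.61424 g


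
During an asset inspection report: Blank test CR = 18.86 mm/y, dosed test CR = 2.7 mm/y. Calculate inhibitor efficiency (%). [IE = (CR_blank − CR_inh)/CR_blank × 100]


Apply the inhibitor-efficiency definition: IE = (CR_blank − CR_inh)/CR_blank × 100
IE = (18.86 − 2.7) / 18.86 × 100
IE = 16.16 / 18.86 × 100 = 85.7 %

85.7 %


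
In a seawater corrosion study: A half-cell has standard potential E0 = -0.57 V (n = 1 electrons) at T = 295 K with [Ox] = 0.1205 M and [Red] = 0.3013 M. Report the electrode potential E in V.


Apply the Nernst equation: E = E0 + (RT/nF)*ln([Ox]/[Red])
Step 1: RT/nF = 8.314*295/(1*96485) = 0.02541981 V
Step 2: [Ox]/[Red] = 0.1205/0.3013 = 0.399934
Step 3: ln(0.399934) = -0.916456
Step 4: correction = 0.02541981 * -0.916456 = -0.0233 V
E = -0.57 + -0.0233 = -0.5933 V

-0.5933 V


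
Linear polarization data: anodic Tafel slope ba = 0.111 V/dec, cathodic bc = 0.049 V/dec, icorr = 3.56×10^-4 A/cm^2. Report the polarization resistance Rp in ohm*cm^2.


Apply the Stern-Geary equation: Rp = ba*bc / (2.303*icorr*(ba+bc))
ba*bc = 0.111*0.049 = 0.005439
ba+bc = 0.16; 2.303*icorr*(ba+bc) = 2.303*3.56×10^-4*0.16 = 1.3117888×10^-4
Rp = 0.005439 / 1.3117888×10^-4 = 41.46 ohm*cm^2

41.46 ohm*cm^2


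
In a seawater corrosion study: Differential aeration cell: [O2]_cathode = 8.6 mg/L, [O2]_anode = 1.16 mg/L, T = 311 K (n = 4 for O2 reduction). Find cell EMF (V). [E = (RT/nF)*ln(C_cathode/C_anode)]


Apply the Nernst concentration-cell relation: E = (RT/nF)*ln(C_cathode/C_anode)
RT/nF = 8.314*311/(4*96485) = 0.00669963 V
ln(8.6/1.16) = 2.00334
E = 0.00669963 * 2.00334 = 0.01342 V

0.01342 V


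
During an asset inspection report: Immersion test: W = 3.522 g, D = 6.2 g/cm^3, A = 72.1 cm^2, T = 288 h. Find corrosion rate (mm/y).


Apply the mm/y weight-loss relation: CR = 87600 * W / (D * A * T)
Numerator: 87600 * 3.522 = 308527.2
Denominator: 6.2 * 72.1 * 288 = 128741.76
CR = 308527.2 / 128741.76 = 2.3965 mm/y

2.3965 mm/y


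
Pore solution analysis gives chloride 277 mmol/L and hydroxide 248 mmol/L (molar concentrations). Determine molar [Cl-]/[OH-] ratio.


Threshold parameter = [Cl-] / [OH-] (molar basis; both in mmol/L, so units cancel)
Ratio = 277 / 248 = 1.12

1.12


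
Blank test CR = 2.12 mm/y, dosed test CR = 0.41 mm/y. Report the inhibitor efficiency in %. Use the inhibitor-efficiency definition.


Apply the inhibitor-efficiency definition: IE = (CR_blank − CR_inh)/CR_blank × 100
IE = (2.12 − 0.41) / 2.12 × 100
IE = 1.71 / 2.12 × 100 = 80.7 %

80.7 %


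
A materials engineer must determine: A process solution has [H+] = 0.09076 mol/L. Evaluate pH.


pH = −log10[H+]
pH = −log10(0.09076) = 1.04

1.04


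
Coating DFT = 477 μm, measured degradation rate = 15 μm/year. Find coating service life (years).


Service life = thickness / degradation rate
Life = 477 / 15 = 31.8 years

31.8 years
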